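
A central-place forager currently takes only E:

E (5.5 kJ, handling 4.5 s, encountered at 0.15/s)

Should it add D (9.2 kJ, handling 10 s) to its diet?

Yes

On E alone, R = ΣλE/(1+Σλh) = 0.825/1.675 = 0.4925 kJ/s.
Profitability of D: 9.2/10 = 0.92 kJ/s.
0.92 > 0.4925, so adding D raises the average — include it.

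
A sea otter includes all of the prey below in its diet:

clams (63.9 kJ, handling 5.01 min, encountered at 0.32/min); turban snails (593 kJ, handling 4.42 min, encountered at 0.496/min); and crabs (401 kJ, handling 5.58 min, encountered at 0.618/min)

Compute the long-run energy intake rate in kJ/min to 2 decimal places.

68.22 kJ/min

R = (0.32×63.9 + 0.496×593 + 0.618×401) / (1 + 0.32×5.01 + 0.496×4.42 + 0.618×5.58) = 562.4/8.244 = 68.22 kJ/min.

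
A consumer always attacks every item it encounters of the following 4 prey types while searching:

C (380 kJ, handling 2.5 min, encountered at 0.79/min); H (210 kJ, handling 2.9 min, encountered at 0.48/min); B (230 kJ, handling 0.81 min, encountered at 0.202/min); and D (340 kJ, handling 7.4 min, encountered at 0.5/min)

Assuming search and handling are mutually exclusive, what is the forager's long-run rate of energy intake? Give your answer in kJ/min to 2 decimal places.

R = Σλ_iE_i / (1 + Σλ_ih_i)
Numerator: 0.79×380 + 0.48×210 + 0.202×230 + 0.5×340 = 617.5
Denominator: 1 + 0.79×2.5 + 0.48×2.9 + 0.202×0.81 + 0.5×7.4 = 8.231
R = 617.5/8.231 = 75.02 kJ/min

75.02 kJ/min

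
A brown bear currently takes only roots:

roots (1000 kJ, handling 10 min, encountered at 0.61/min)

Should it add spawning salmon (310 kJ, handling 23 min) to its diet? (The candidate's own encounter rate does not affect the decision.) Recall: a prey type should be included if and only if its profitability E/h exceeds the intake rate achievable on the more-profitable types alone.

No

On roots alone, R = ΣλE/(1+Σλh) = 610/7.1 = 85.92 kJ/min.
spawning salmon: E/h = 310/23 = 13.48 kJ/min.
13.48 < 85.92, so adding spawning salmon would lower the average — exclude it.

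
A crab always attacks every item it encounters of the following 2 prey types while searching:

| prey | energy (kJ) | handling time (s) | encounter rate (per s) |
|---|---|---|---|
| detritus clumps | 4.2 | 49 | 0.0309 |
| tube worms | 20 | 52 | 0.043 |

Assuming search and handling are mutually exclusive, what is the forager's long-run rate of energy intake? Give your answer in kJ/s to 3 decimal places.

R = (0.0309×4.2 + 0.043×20) / (1 + 0.0309×49 + 0.043×52) = 0.9898/4.75 = 0.2084 kJ/s.

0.208 kJ/s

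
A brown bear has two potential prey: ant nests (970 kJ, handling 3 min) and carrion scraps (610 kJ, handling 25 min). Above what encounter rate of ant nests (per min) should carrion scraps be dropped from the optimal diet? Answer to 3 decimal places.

The zero-one rule: include carrion scraps iff E₂/h₂ > λE₁/(1+λh₁). Equality gives the switch point.
λE₁h₂ = E₂ + λE₂h₁ ⇒ λ = E₂/(E₁h₂ − E₂h₁) = 610/(2.425e+04 − 1830) = 0.02721 per min.

0.027 per min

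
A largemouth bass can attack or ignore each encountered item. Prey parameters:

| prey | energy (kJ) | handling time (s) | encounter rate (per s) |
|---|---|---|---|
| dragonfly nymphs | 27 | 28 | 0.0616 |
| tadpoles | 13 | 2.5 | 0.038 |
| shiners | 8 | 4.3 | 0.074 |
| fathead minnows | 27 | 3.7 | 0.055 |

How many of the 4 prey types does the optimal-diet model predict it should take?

3

Rank by E/h (kJ/s): fathead minnows 7.3, tadpoles 5.2, shiners 1.86, dragonfly nymphs 0.964. Include each in turn until the next type's E/h falls below the running intake rate.
Rate on top 1: 1.234. tadpoles: 5.2 > 1.234 → include.
Rate on top 2: 1.524. shiners: 1.86 > 1.524 → include.
Rate on top 3: 1.59. dragonfly nymphs: 0.964 < 1.59 → exclude; stop.
Optimal diet: fathead minnows, tadpoles, shiners — 3 of 4 types.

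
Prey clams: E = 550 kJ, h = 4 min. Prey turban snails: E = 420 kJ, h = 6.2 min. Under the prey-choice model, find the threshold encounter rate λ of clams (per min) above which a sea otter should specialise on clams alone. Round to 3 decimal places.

Drop turban snails once their profitability E₂/h₂ falls below the rate achievable on clams alone: E₂/h₂ = λE₁/(1 + λh₁).
Solve for λ: λE₁h₂ = E₂(1 + λh₁) → λ(E₁h₂ − E₂h₁) = E₂ → λ = E₂/(E₁h₂ − E₂h₁).
λ = 420/(550×6.2 − 420×4) = 420/1730 = 0.2428 per min.

0.243 per min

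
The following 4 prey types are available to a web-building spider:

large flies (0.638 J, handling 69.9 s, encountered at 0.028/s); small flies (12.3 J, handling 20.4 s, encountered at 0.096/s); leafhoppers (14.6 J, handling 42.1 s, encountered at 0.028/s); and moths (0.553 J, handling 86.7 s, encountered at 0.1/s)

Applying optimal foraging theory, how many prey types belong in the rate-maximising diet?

1

Profitabilities (E/h, J/s): small flies 0.603, leafhoppers 0.347, large flies 0.00913, moths 0.00638. Add prey in this order while the next type's profitability exceeds the intake rate on those already taken.
Rate on top 1: 0.3991. leafhoppers: 0.347 < 0.3991 → exclude; stop.
Optimal diet: small flies — 1 of 4 types.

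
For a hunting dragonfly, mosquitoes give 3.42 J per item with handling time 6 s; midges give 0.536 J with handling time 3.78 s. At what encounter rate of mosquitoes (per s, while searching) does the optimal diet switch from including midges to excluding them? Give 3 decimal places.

0.055 per s

At the threshold, the rate on mosquitoes alone equals the profitability of midges: λ·3.42/(1 + λ·6) = 0.536/3.78 = 0.1418.
Rearranging, λ(3.42 − 0.1418×6) = 0.1418, so λ = 0.1418/2.569 = 0.05519 per s.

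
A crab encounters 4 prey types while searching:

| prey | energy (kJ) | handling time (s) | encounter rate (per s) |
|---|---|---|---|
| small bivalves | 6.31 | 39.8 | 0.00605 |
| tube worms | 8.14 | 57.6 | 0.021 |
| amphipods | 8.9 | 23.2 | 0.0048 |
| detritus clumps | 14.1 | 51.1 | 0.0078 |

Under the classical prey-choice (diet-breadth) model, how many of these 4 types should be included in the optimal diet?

Rank by E/h (kJ/s): amphipods 0.384, detritus clumps 0.276, small bivalves 0.159, tube worms 0.141. Include each in turn until the next type's E/h falls below the running intake rate.
Rate on top 1: 0.03844. detritus clumps: 0.276 > 0.03844 → include.
Rate on top 2: 0.1011. small bivalves: 0.159 > 0.1011 → include.
Rate on top 3: 0.109. tube worms: 0.141 > 0.109 → include.
Optimal diet: amphipods, detritus clumps, small bivalves, tube worms — 4 of 4 types.

4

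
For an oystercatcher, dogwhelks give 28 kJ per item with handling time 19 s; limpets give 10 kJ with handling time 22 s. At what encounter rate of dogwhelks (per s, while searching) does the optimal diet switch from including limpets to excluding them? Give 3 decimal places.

0.023 per s

At the threshold, the rate on dogwhelks alone equals the profitability of limpets: λ·28/(1 + λ·19) = 10/22 = 0.4545.
Rearranging, λ(28 − 0.4545×19) = 0.4545, so λ = 0.4545/19.36 = 0.02347 per s.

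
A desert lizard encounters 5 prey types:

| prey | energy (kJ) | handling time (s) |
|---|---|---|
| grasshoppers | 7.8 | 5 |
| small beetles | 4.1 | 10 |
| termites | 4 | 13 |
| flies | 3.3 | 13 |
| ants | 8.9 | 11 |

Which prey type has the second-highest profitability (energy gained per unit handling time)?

ants

Profitability E/h (kJ/s): grasshoppers = 7.8/5 = 1.56, small beetles = 4.1/10 = 0.41, termites = 4/13 = 0.308, flies = 3.3/13 = 0.254, ants = 8.9/11 = 0.809.
Ranked: grasshoppers > ants > small beetles > termites > flies.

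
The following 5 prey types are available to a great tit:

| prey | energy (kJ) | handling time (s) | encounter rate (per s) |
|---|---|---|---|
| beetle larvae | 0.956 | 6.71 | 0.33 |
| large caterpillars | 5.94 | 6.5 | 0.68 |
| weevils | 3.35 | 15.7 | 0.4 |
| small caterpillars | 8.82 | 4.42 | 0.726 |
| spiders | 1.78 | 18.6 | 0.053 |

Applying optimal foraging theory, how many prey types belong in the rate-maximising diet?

1

E/h in descending order: small caterpillars 2, large caterpillars 0.914, weevils 0.213, beetle larvae 0.142, spiders 0.0957 kJ/s. The optimal diet is the largest prefix of this list for which every included type satisfies E_i/h_i > R on the types above it.
Rate on top 1: 1.521. large caterpillars: 0.914 < 1.521 → exclude; stop.
Optimal diet: small caterpillars — 1 of 5 types.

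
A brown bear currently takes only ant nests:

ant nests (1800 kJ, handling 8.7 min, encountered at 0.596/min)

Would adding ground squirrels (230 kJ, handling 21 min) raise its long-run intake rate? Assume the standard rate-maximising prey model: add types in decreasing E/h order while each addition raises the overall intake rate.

No

On ant nests alone, R = ΣλE/(1+Σλh) = 1073/6.185 = 173.4 kJ/min.
ground squirrels: E/h = 230/21 = 10.95 kJ/min.
Since 10.95 < R, time spent handling ground squirrels is better spent searching.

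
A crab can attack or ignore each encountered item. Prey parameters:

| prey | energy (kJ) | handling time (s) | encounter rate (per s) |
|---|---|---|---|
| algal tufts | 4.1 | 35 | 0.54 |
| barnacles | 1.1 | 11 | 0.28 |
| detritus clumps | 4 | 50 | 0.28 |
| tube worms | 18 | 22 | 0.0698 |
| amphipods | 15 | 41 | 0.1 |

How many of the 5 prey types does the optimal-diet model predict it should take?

1

E/h in descending order: tube worms 0.818, amphipods 0.366, algal tufts 0.117, barnacles 0.1, detritus clumps 0.08 kJ/s. The optimal diet is the largest prefix of this list for which every included type satisfies E_i/h_i > R on the types above it.
Rate on top 1: 0.4955. amphipods: 0.366 < 0.4955 → exclude; stop.
Optimal diet: tube worms — 1 of 5 types.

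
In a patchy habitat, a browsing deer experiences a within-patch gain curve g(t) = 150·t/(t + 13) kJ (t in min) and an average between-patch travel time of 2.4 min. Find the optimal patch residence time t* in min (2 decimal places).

By the marginal value theorem, leave when the instantaneous gain rate g'(t) equals the habitat-wide average g(t)/(T + t).
g'(t) = 150·13/(t + 13)². Setting 150·13/(t+13)² = 150t/[(t+13)(2.4+t)] gives 13(2.4+t) = t(t+13), so t² = 13×2.4 = 31.2.
t* = √31.2 = 5.586 min.

5.59 min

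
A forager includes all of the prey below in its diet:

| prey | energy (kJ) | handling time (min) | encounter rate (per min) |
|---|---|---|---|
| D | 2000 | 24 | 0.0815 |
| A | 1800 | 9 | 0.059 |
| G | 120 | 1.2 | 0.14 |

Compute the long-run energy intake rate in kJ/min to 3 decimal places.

78.249 kJ/min

R = Σλ_iE_i / (1 + Σλ_ih_i)
Numerator: 0.0815×2000 + 0.059×1800 + 0.14×120 = 286
Denominator: 1 + 0.0815×24 + 0.059×9 + 0.14×1.2 = 3.655
R = 286/3.655 = 78.25 kJ/min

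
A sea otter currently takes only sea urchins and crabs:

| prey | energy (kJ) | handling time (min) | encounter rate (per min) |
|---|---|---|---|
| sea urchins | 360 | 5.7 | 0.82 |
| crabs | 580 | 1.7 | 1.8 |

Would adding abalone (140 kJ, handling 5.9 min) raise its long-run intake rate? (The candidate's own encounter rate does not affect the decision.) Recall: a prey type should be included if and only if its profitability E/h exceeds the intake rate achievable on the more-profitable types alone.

No

Current rate: (0.82×360 + 1.8×580)/(1 + 0.82×5.7 + 1.8×1.7) = 153.3 kJ/min.
Profitability of abalone: 140/5.9 = 23.73 kJ/min.
23.73 < 153.3, so adding abalone would lower the average — exclude it.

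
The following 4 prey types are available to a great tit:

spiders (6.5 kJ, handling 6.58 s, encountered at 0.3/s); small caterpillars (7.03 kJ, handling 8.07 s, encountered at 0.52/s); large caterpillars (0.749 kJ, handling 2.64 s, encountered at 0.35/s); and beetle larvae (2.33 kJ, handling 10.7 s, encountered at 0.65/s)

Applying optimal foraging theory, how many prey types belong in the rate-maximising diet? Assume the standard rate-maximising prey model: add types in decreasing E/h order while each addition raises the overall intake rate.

E/h in descending order: spiders 0.988, small caterpillars 0.871, large caterpillars 0.284, beetle larvae 0.218 kJ/s. The optimal diet is the largest prefix of this list for which every included type satisfies E_i/h_i > R on the types above it.
Rate on top 1: 0.6557. small caterpillars: 0.871 > 0.6557 → include.
Rate on top 2: 0.7818. large caterpillars: 0.284 < 0.7818 → exclude; stop.
Optimal diet: spiders, small caterpillars — 2 of 4 types.

2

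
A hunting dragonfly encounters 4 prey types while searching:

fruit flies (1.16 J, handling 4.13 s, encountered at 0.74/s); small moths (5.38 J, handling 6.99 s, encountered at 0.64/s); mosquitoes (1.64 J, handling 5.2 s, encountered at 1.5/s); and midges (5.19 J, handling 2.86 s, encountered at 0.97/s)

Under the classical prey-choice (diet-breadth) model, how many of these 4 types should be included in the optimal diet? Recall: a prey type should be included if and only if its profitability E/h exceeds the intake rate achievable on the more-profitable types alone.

E/h in descending order: midges 1.81, small moths 0.77, mosquitoes 0.315, fruit flies 0.281 J/s. The optimal diet is the largest prefix of this list for which every included type satisfies E_i/h_i > R on the types above it.
Rate on top 1: 1.334. small moths: 0.77 < 1.334 → exclude; stop.
Optimal diet: midges — 1 of 4 types.

1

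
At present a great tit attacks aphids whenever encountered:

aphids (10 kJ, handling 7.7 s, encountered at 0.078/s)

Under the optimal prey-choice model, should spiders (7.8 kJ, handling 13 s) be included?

Intake rate on the current diet: R = (0.078×10) / (1 + 0.078×7.7) = 0.78/1.601 = 0.4873 kJ/s.
Profitability of spiders: 7.8/13 = 0.6 kJ/s.
0.6 > 0.4873, so adding spiders raises the average — include it.

Yes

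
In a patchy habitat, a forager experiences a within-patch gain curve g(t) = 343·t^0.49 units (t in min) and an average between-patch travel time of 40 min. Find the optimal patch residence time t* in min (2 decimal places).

Optimal t* satisfies g'(t*) = g(t*)/(T + t*).
g'(t) = 0.49·343·t^-0.51. Setting 0.49·343·t^-0.51 = 343·t^0.49/(40+t) gives 0.49(40+t) = t, so 0.51·t = 0.49×40.
t* = 0.49×40/0.51 = 38.43 min.

38.43 min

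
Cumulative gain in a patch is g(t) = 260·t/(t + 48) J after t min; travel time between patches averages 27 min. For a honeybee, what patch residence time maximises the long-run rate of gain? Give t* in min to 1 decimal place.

Maximise g(t)/(T+t): set derivative to zero → g'(t)(T+t) = g(t).
g'(t) = 260·48/(t + 48)². Setting 260·48/(t+48)² = 260t/[(t+48)(27+t)] gives 48(27+t) = t(t+48), so t² = 48×27 = 1296.
t* = √1296 = 36 min.

36.0 min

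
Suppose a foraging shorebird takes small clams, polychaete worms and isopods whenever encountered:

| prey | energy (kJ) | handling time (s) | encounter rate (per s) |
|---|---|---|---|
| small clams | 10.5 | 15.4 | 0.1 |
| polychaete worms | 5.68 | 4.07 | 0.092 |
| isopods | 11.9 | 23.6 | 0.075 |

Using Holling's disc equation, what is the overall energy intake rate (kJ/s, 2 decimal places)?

R = (0.1×10.5 + 0.092×5.68 + 0.075×11.9) / (1 + 0.1×15.4 + 0.092×4.07 + 0.075×23.6) = 2.465/4.684 = 0.5262 kJ/s.

0.53 kJ/s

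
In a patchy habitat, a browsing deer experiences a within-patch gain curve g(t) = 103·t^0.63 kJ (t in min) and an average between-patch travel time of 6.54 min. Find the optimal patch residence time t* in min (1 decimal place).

Optimal t* satisfies g'(t*) = g(t*)/(T + t*).
g'(t) = 0.63·103·t^-0.37. Setting 0.63·103·t^-0.37 = 103·t^0.63/(6.54+t) gives 0.63(6.54+t) = t, so 0.37·t = 0.63×6.54.
t* = 0.63×6.54/0.37 = 11.14 min.

11.1 min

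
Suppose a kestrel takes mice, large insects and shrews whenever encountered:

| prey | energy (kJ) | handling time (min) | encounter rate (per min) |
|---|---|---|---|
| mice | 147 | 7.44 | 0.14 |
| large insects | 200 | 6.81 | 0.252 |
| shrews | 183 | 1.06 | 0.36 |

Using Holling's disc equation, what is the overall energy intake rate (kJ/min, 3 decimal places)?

33.063 kJ/min

Energy encountered per unit search time: 0.14×147 + 0.252×200 + 0.36×183 = 136.9 kJ/min.
Handling time per unit search time: 0.14×7.44 + 0.252×6.81 + 0.36×1.06 = 3.139.
Rate = 136.9/(1 + 3.139) = 33.06 kJ/min.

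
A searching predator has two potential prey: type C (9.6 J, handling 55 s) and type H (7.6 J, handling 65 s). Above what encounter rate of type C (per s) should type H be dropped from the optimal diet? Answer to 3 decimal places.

0.037 per s

At the threshold, the rate on type C alone equals the profitability of type H: λ·9.6/(1 + λ·55) = 7.6/65 = 0.1169.
Rearranging, λ(9.6 − 0.1169×55) = 0.1169, so λ = 0.1169/3.169 = 0.03689 per s.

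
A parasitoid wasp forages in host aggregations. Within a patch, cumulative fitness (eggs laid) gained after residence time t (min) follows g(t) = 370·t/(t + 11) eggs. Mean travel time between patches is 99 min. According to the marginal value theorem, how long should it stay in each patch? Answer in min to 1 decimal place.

Maximise g(t)/(T+t): set derivative to zero → g'(t)(T+t) = g(t).
g'(t) = 370·11/(t + 11)². Setting 370·11/(t+11)² = 370t/[(t+11)(99+t)] gives 11(99+t) = t(t+11), so t² = 11×99 = 1089.
t* = √1089 = 33 min.

33.0 min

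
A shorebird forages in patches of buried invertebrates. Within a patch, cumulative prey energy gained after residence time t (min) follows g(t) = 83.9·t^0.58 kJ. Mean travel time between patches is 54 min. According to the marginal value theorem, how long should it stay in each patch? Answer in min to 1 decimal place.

74.6 min

Maximise g(t)/(T+t): set derivative to zero → g'(t)(T+t) = g(t).
g'(t) = 0.58·83.9·t^-0.42. Setting 0.58·83.9·t^-0.42 = 83.9·t^0.58/(54+t) gives 0.58(54+t) = t, so 0.42·t = 0.58×54.
t* = 0.58×54/0.42 = 74.57 min.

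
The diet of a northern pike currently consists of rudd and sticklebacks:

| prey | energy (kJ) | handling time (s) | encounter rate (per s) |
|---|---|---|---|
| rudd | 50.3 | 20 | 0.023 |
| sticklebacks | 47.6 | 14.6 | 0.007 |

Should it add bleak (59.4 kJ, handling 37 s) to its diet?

Yes

Intake rate on the current diet: R = (0.023×50.3 + 0.007×47.6) / (1 + 0.023×20 + 0.007×14.6) = 1.49/1.562 = 0.9538 kJ/s.
bleak: E/h = 59.4/37 = 1.605 kJ/s.
1.605 > 0.9538, so adding bleak raises the average — include it.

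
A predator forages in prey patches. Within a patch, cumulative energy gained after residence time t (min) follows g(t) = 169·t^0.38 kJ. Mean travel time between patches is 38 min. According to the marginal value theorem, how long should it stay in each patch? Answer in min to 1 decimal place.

By the marginal value theorem, leave when the instantaneous gain rate g'(t) equals the habitat-wide average g(t)/(T + t).
g'(t) = 0.38·169·t^-0.62. Setting 0.38·169·t^-0.62 = 169·t^0.38/(38+t) gives 0.38(38+t) = t, so 0.62·t = 0.38×38.
t* = 0.38×38/0.62 = 23.29 min.

23.3 min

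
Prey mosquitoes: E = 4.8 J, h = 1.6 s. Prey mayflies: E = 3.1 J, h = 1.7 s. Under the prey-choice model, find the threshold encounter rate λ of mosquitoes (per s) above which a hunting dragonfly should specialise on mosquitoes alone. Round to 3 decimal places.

0.969 per s

The zero-one rule: include mayflies iff E₂/h₂ > λE₁/(1+λh₁). Equality gives the switch point.
λE₁h₂ = E₂ + λE₂h₁ ⇒ λ = E₂/(E₁h₂ − E₂h₁) = 3.1/(8.16 − 4.96) = 0.9688 per s.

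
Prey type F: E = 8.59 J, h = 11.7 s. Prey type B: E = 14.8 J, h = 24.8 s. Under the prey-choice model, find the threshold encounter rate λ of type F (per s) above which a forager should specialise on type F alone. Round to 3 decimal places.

0.371 per s

At the threshold, the rate on type F alone equals the profitability of type B: λ·8.59/(1 + λ·11.7) = 14.8/24.8 = 0.5968.
Rearranging, λ(8.59 − 0.5968×11.7) = 0.5968, so λ = 0.5968/1.608 = 0.3712 per s.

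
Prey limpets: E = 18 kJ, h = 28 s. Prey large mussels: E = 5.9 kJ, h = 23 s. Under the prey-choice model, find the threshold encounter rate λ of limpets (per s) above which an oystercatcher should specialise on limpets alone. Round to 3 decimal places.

0.024 per s

The zero-one rule: include large mussels iff E₂/h₂ > λE₁/(1+λh₁). Equality gives the switch point.
λE₁h₂ = E₂ + λE₂h₁ ⇒ λ = E₂/(E₁h₂ − E₂h₁) = 5.9/(414 − 165.2) = 0.02371 per s.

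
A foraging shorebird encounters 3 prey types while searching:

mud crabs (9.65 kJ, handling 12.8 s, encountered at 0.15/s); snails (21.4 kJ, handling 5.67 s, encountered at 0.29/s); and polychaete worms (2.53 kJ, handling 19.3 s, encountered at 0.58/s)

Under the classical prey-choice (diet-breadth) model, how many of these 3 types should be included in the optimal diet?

1

Rank by E/h (kJ/s): snails 3.77, mud crabs 0.754, polychaete worms 0.131. Include each in turn until the next type's E/h falls below the running intake rate.
Rate on top 1: 2.347. mud crabs: 0.754 < 2.347 → exclude; stop.
Optimal diet: snails — 1 of 3 types.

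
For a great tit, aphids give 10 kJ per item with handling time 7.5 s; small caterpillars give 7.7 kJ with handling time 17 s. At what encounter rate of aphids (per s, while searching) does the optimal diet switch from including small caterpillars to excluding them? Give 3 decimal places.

0.069 per s

Drop small caterpillars once their profitability E₂/h₂ falls below the rate achievable on aphids alone: E₂/h₂ = λE₁/(1 + λh₁).
Solve for λ: λE₁h₂ = E₂(1 + λh₁) → λ(E₁h₂ − E₂h₁) = E₂ → λ = E₂/(E₁h₂ − E₂h₁).
λ = 7.7/(10×17 − 7.7×7.5) = 7.7/112.2 = 0.0686 per s.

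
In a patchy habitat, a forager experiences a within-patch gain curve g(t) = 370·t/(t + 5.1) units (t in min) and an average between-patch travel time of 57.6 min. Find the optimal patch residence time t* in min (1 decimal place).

Optimal t* satisfies g'(t*) = g(t*)/(T + t*).
g'(t) = 370·5.1/(t + 5.1)². Setting 370·5.1/(t+5.1)² = 370t/[(t+5.1)(57.6+t)] gives 5.1(57.6+t) = t(t+5.1), so t² = 5.1×57.6 = 293.8.
t* = √293.8 = 17.14 min.

17.1 min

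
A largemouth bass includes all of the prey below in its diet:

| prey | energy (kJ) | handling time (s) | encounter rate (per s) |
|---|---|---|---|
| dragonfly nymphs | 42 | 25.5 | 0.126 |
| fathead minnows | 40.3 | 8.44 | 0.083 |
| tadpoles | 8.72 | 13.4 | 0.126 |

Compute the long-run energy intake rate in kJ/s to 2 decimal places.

1.47 kJ/s

R = Σλ_iE_i / (1 + Σλ_ih_i)
Numerator: 0.126×42 + 0.083×40.3 + 0.126×8.72 = 9.736
Denominator: 1 + 0.126×25.5 + 0.083×8.44 + 0.126×13.4 = 6.602
R = 9.736/6.602 = 1.475 kJ/s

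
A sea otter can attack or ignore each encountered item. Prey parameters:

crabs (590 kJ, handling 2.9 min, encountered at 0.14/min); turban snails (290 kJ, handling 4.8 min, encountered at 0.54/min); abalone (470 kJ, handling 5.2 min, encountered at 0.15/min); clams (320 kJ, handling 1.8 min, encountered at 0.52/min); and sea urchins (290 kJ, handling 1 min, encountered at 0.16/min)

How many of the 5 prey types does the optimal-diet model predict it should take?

Rank by E/h (kJ/min): sea urchins 290, crabs 203, clams 178, abalone 90.4, turban snails 60.4. Include each in turn until the next type's E/h falls below the running intake rate.
Rate on top 1: 40. crabs: 203 > 40 → include.
Rate on top 2: 82.38. clams: 178 > 82.38 → include.
Rate on top 3: 118.1. abalone: 90.4 < 118.1 → exclude; stop.
Optimal diet: sea urchins, crabs, clams — 3 of 5 types.

3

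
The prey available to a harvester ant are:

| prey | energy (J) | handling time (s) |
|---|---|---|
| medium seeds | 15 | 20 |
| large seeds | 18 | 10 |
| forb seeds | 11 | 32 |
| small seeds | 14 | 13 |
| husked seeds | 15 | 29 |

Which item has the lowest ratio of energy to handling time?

In descending order of E/h:
large seeds: 18/10 = 1.8 J/s
small seeds: 14/13 = 1.08 J/s
medium seeds: 15/20 = 0.75 J/s
husked seeds: 15/29 = 0.517 J/s
forb seeds: 11/32 = 0.344 J/s

forb seeds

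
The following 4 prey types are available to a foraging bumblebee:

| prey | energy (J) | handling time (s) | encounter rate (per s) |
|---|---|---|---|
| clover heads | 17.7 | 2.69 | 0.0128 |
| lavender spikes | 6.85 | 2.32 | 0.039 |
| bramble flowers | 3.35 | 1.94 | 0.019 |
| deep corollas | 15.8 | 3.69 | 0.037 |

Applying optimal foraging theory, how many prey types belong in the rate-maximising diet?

Profitabilities (E/h, J/s): clover heads 6.58, deep corollas 4.28, lavender spikes 2.95, bramble flowers 1.73. Add prey in this order while the next type's profitability exceeds the intake rate on those already taken.
Rate on top 1: 0.219. deep corollas: 4.28 > 0.219 → include.
Rate on top 2: 0.6927. lavender spikes: 2.95 > 0.6927 → include.
Rate on top 3: 0.8548. bramble flowers: 1.73 > 0.8548 → include.
Optimal diet: clover heads, deep corollas, lavender spikes, bramble flowers — 4 of 4 types.

4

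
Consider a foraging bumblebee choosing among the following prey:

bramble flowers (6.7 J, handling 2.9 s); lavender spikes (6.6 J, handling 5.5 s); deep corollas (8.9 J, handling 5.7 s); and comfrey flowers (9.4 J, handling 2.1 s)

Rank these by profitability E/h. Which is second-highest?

In descending order of E/h:
comfrey flowers: 9.4/2.1 = 4.48 J/s
bramble flowers: 6.7/2.9 = 2.31 J/s
deep corollas: 8.9/5.7 = 1.56 J/s
lavender spikes: 6.6/5.5 = 1.2 J/s

bramble flowers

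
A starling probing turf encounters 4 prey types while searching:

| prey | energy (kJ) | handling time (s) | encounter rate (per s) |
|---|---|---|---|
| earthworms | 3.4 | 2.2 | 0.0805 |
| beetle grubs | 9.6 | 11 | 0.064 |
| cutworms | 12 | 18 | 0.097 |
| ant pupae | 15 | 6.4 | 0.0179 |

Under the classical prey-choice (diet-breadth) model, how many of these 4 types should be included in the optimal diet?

4

Profitabilities (E/h, kJ/s): ant pupae 2.34, earthworms 1.55, beetle grubs 0.873, cutworms 0.667. Add prey in this order while the next type's profitability exceeds the intake rate on those already taken.
Rate on top 1: 0.2409. earthworms: 1.55 > 0.2409 → include.
Rate on top 2: 0.4198. beetle grubs: 0.873 > 0.4198 → include.
Rate on top 3: 0.5796. cutworms: 0.667 > 0.5796 → include.
Optimal diet: ant pupae, earthworms, beetle grubs, cutworms — 4 of 4 types.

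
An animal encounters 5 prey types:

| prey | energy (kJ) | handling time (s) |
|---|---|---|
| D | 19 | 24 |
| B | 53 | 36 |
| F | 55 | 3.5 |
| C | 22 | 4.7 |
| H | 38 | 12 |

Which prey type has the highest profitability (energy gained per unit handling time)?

F

Profitability E/h (kJ/s): D = 19/24 = 0.792, B = 53/36 = 1.47, F = 55/3.5 = 15.7, C = 22/4.7 = 4.68, H = 38/12 = 3.17.
Ranked: F > C > H > B > D.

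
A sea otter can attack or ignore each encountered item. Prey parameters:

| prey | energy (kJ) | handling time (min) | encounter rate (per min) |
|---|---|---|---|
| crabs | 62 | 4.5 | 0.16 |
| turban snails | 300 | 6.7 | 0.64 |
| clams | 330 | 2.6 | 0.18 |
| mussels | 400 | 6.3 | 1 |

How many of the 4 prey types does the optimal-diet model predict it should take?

2

E/h in descending order: clams 127, mussels 63.5, turban snails 44.8, crabs 13.8 kJ/min. The optimal diet is the largest prefix of this list for which every included type satisfies E_i/h_i > R on the types above it.
Rate on top 1: 40.46. mussels: 63.5 > 40.46 → include.
Rate on top 2: 59.14. turban snails: 44.8 < 59.14 → exclude; stop.
Optimal diet: clams, mussels — 2 of 4 types.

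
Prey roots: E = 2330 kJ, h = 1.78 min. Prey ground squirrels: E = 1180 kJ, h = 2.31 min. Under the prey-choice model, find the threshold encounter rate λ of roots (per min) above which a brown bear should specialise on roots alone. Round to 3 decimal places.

At the threshold, the rate on roots alone equals the profitability of ground squirrels: λ·2330/(1 + λ·1.78) = 1180/2.31 = 510.8.
Rearranging, λ(2330 − 510.8×1.78) = 510.8, so λ = 510.8/1421 = 0.3595 per min.

0.360 per min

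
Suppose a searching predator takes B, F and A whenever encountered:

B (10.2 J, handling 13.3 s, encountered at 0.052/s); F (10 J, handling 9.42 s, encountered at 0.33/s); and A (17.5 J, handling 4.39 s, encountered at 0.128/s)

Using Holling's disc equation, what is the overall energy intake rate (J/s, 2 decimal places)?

1.13 J/s

R = (0.052×10.2 + 0.33×10 + 0.128×17.5) / (1 + 0.052×13.3 + 0.33×9.42 + 0.128×4.39) = 6.07/5.362 = 1.132 J/s.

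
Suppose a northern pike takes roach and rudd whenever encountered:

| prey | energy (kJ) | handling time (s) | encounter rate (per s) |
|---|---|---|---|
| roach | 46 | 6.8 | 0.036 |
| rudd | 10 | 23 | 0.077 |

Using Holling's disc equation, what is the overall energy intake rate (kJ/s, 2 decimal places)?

0.80 kJ/s

R = Σλ_iE_i / (1 + Σλ_ih_i)
Numerator: 0.036×46 + 0.077×10 = 2.426
Denominator: 1 + 0.036×6.8 + 0.077×23 = 3.016
R = 2.426/3.016 = 0.8044 kJ/s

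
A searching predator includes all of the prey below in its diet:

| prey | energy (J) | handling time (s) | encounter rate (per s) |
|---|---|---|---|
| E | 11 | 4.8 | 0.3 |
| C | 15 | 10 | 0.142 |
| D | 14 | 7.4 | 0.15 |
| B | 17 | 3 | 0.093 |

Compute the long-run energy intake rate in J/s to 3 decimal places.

Energy encountered per unit search time: 0.3×11 + 0.142×15 + 0.15×14 + 0.093×17 = 9.111 J/s.
Handling time per unit search time: 0.3×4.8 + 0.142×10 + 0.15×7.4 + 0.093×3 = 4.249.
Rate = 9.111/(1 + 4.249) = 1.736 J/s.

1.736 J/s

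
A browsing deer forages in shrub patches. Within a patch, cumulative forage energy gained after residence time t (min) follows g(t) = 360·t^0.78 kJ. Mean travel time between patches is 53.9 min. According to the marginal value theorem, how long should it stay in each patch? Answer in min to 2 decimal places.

By the marginal value theorem, leave when the instantaneous gain rate g'(t) equals the habitat-wide average g(t)/(T + t).
g'(t) = 0.78·360·t^-0.22. Setting 0.78·360·t^-0.22 = 360·t^0.78/(53.9+t) gives 0.78(53.9+t) = t, so 0.22·t = 0.78×53.9.
t* = 0.78×53.9/0.22 = 191.1 min.

191.10 min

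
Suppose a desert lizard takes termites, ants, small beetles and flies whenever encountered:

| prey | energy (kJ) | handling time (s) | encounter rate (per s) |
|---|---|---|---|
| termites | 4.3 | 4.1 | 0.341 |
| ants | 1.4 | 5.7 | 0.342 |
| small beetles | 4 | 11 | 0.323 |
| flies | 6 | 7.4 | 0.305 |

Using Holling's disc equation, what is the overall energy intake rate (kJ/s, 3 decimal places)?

0.499 kJ/s

R = Σλ_iE_i / (1 + Σλ_ih_i)
Numerator: 0.341×4.3 + 0.342×1.4 + 0.323×4 + 0.305×6 = 5.067
Denominator: 1 + 0.341×4.1 + 0.342×5.7 + 0.323×11 + 0.305×7.4 = 10.16
R = 5.067/10.16 = 0.4989 kJ/s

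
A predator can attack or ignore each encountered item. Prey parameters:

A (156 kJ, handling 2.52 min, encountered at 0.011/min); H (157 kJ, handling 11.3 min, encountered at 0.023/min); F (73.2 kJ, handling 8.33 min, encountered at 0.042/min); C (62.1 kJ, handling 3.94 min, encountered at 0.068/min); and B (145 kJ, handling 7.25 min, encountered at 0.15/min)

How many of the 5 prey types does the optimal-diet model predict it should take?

4

E/h in descending order: A 61.9, B 20, C 15.8, H 13.9, F 8.79 kJ/min. The optimal diet is the largest prefix of this list for which every included type satisfies E_i/h_i > R on the types above it.
Rate on top 1: 1.67. B: 20 > 1.67 → include.
Rate on top 2: 11.09. C: 15.8 > 11.09 → include.
Rate on top 3: 11.62. H: 13.9 > 11.62 → include.
Rate on top 4: 11.84. F: 8.79 < 11.84 → exclude; stop.
Optimal diet: A, B, C, H — 4 of 5 types.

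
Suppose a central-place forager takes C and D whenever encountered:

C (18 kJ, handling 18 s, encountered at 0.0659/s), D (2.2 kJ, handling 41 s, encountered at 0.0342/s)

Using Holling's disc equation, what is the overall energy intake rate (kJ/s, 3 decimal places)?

0.352 kJ/s

R = (0.0659×18 + 0.0342×2.2) / (1 + 0.0659×18 + 0.0342×41) = 1.261/3.588 = 0.3515 kJ/s.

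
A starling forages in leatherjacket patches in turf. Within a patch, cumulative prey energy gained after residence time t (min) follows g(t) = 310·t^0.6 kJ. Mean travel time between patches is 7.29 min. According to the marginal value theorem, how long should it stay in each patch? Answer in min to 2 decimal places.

Maximise g(t)/(T+t): set derivative to zero → g'(t)(T+t) = g(t).
g'(t) = 0.6·310·t^-0.4. Setting 0.6·310·t^-0.4 = 310·t^0.6/(7.29+t) gives 0.6(7.29+t) = t, so 0.40·t = 0.6×7.29.
t* = 0.6×7.29/0.40 = 10.93 min.

10.93 min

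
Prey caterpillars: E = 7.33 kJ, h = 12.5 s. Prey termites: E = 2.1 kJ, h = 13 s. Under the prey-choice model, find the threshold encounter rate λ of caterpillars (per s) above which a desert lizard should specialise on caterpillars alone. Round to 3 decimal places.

0.030 per s

At the threshold, the rate on caterpillars alone equals the profitability of termites: λ·7.33/(1 + λ·12.5) = 2.1/13 = 0.1615.
Rearranging, λ(7.33 − 0.1615×12.5) = 0.1615, so λ = 0.1615/5.311 = 0.03042 per s.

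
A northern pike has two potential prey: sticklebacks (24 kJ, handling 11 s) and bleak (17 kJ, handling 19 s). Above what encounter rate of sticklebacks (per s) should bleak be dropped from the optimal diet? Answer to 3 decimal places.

0.063 per s

At the threshold, the rate on sticklebacks alone equals the profitability of bleak: λ·24/(1 + λ·11) = 17/19 = 0.8947.
Rearranging, λ(24 − 0.8947×11) = 0.8947, so λ = 0.8947/14.16 = 0.0632 per s.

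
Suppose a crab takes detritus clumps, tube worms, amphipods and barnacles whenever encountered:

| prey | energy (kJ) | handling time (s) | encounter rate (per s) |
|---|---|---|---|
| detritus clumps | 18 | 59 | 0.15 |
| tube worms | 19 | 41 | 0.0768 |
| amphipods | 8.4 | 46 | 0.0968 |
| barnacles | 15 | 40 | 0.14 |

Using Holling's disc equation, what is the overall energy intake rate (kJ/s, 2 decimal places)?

0.31 kJ/s

Energy encountered per unit search time: 0.15×18 + 0.0768×19 + 0.0968×8.4 + 0.14×15 = 7.072 kJ/s.
Handling time per unit search time: 0.15×59 + 0.0768×41 + 0.0968×46 + 0.14×40 = 22.05.
Rate = 7.072/(1 + 22.05) = 0.3068 kJ/s.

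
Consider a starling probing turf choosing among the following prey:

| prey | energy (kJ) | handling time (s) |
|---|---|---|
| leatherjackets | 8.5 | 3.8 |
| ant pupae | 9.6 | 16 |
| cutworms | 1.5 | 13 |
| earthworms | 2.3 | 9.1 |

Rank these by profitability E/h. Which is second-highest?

ant pupae

Profitability E/h (kJ/s): leatherjackets = 8.5/3.8 = 2.24, ant pupae = 9.6/16 = 0.6, cutworms = 1.5/13 = 0.115, earthworms = 2.3/9.1 = 0.253.
Ranked: leatherjackets > ant pupae > earthworms > cutworms.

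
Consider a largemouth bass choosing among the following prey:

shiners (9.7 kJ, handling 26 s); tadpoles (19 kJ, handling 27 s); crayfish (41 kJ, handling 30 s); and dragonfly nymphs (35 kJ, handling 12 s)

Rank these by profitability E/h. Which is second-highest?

crayfish

In descending order of E/h:
dragonfly nymphs: 35/12 = 2.92 kJ/s
crayfish: 41/30 = 1.37 kJ/s
tadpoles: 19/27 = 0.704 kJ/s
shiners: 9.7/26 = 0.373 kJ/s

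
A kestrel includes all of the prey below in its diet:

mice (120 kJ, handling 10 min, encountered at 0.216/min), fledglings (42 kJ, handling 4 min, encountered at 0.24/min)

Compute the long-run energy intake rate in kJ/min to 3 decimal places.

8.738 kJ/min

R = Σλ_iE_i / (1 + Σλ_ih_i)
Numerator: 0.216×120 + 0.24×42 = 36
Denominator: 1 + 0.216×10 + 0.24×4 = 4.12
R = 36/4.12 = 8.738 kJ/min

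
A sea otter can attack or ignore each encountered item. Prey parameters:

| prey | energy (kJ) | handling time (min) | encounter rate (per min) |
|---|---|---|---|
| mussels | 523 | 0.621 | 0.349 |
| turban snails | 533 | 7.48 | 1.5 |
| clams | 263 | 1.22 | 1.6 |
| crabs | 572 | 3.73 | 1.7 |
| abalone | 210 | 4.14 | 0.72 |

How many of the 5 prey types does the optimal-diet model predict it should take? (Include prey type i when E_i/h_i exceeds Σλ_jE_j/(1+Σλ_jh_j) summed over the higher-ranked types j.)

2

Rank by E/h (kJ/min): mussels 842, clams 216, crabs 153, turban snails 71.3, abalone 50.7. Include each in turn until the next type's E/h falls below the running intake rate.
Rate on top 1: 150. clams: 216 > 150 → include.
Rate on top 2: 190.4. crabs: 153 < 190.4 → exclude; stop.
Optimal diet: mussels, clams — 2 of 5 types.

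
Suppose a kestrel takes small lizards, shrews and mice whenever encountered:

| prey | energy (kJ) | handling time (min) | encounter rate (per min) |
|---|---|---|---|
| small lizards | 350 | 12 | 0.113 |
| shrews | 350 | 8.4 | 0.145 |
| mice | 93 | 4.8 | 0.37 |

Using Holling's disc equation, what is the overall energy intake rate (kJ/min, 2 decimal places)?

23.31 kJ/min

Energy encountered per unit search time: 0.113×350 + 0.145×350 + 0.37×93 = 124.7 kJ/min.
Handling time per unit search time: 0.113×12 + 0.145×8.4 + 0.37×4.8 = 4.35.
Rate = 124.7/(1 + 4.35) = 23.31 kJ/min.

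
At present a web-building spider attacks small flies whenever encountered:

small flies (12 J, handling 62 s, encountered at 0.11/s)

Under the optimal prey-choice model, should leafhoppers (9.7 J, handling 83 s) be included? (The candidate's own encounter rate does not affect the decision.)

Current rate: (0.11×12)/(1 + 0.11×62) = 0.1688 J/s.
leafhoppers: E/h = 9.7/83 = 0.1169 J/s.
Since 0.1169 < R, time spent handling leafhoppers is better spent searching.

No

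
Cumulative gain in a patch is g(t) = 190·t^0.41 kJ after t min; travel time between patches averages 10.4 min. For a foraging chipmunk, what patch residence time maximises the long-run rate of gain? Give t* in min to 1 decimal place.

By the marginal value theorem, leave when the instantaneous gain rate g'(t) equals the habitat-wide average g(t)/(T + t).
g'(t) = 0.41·190·t^-0.59. Setting 0.41·190·t^-0.59 = 190·t^0.41/(10.4+t) gives 0.41(10.4+t) = t, so 0.59·t = 0.41×10.4.
t* = 0.41×10.4/0.59 = 7.227 min.

7.2 min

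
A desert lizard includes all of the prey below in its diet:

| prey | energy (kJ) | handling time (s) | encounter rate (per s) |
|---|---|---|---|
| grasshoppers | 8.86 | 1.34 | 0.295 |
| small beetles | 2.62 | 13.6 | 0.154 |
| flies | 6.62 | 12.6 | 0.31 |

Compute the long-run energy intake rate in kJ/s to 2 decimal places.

R = (0.295×8.86 + 0.154×2.62 + 0.31×6.62) / (1 + 0.295×1.34 + 0.154×13.6 + 0.31×12.6) = 5.069/7.396 = 0.6854 kJ/s.

0.69 kJ/s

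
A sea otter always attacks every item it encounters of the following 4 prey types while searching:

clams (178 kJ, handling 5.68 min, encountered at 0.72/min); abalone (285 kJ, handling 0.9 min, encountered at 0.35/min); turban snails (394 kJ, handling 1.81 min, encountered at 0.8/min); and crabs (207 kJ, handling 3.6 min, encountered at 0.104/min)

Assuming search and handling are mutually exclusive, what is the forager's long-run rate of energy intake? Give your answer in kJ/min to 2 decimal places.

78.13 kJ/min

Energy encountered per unit search time: 0.72×178 + 0.35×285 + 0.8×394 + 0.104×207 = 564.6 kJ/min.
Handling time per unit search time: 0.72×5.68 + 0.35×0.9 + 0.8×1.81 + 0.104×3.6 = 6.227.
Rate = 564.6/(1 + 6.227) = 78.13 kJ/min.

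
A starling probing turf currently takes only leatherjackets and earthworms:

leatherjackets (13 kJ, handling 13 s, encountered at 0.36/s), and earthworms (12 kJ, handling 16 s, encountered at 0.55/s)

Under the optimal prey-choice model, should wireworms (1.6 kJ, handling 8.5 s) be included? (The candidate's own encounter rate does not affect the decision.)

No

Current rate: (0.36×13 + 0.55×12)/(1 + 0.36×13 + 0.55×16) = 0.779 kJ/s.
Profitability of wireworms: 1.6/8.5 = 0.1882 kJ/s.
Since 0.1882 < R, time spent handling wireworms is better spent searching.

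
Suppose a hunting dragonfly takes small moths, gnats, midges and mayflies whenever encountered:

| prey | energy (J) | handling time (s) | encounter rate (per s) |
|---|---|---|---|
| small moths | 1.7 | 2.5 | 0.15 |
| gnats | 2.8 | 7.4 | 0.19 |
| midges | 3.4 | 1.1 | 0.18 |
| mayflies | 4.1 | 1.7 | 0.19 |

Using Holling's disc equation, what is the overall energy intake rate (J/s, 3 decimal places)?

Energy encountered per unit search time: 0.15×1.7 + 0.19×2.8 + 0.18×3.4 + 0.19×4.1 = 2.178 J/s.
Handling time per unit search time: 0.15×2.5 + 0.19×7.4 + 0.18×1.1 + 0.19×1.7 = 2.302.
Rate = 2.178/(1 + 2.302) = 0.6596 J/s.

0.660 J/s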